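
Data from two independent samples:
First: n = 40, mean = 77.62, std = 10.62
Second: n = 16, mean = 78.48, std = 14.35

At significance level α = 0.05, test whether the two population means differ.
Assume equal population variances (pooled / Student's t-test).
Student's two-sample t-test (equal variances):
H₀: μ₁ = μ₂
H₁: μ₁ ≠ μ₂
df = n₁ + n₂ - 2 = 54
Pooled variance s_p² = [(n₁-1)s₁² + (n₂-1)s₂²] / (n₁ + n₂ - 2) = [(39)(10.62²) + (15)(14.35²)] / 54 = 138.6561
SE = √(s_p²(1/n₁ + 1/n₂)) = √(138.6561 × (1/40 + 1/16)) = 3.4832
t = (x̄₁ - x̄₂) / SE = (77.62 - 78.48) / 3.4832 = -0.86 / 3.4832 = -0.247
p-value = 0.8059

Since p-value > α = 0.05, we fail to reject H₀.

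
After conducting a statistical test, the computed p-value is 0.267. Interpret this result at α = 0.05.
Since p = 0.267 > α = 0.05, fail to reject H₀.
There is insufficient evidence to reject the null hypothesis; the result is not statistically significant at the 0.05 level.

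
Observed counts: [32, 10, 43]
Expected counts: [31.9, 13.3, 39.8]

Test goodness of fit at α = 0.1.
Chi-square goodness of fit test:
H₀: observed counts match expected distribution
H₁: observed counts differ from expected distribution
df = k - 1 = 2
χ² = Σ(O - E)²/E
   = (32 - 31.9)²/31.9 + (10 - 13.3)²/13.3 + (43 - 39.8)²/39.8
   = 0.000 + 0.819 + 0.257
   = 1.08
p-value = 0.5838

Since p-value > α = 0.1, we fail to reject H₀.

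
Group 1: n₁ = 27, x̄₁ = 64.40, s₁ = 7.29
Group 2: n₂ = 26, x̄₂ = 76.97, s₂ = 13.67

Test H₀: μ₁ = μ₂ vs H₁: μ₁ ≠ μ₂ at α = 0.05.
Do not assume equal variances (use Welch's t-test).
Welch's two-sample t-test:
H₀: μ₁ = μ₂
H₁: μ₁ ≠ μ₂
s₁²/n₁ = 7.29²/27 = 1.9683,  s₂²/n₂ = 13.67²/26 = 7.1873
SE = √(s₁²/n₁ + s₂²/n₂) = √(1.9683 + 7.1873) = 3.0258
df (Welch-Satterthwaite) = (s₁²/n₁ + s₂²/n₂)² / [(s₁²/n₁)²/(n₁-1) + (s₂²/n₂)²/(n₂-1)] ≈ 37.84
t = (x̄₁ - x̄₂) / SE = (64.40 - 76.97) / 3.0258 = -12.57 / 3.0258 = -4.154
p-value = 0.0002

Since p-value < α = 0.05, we reject H₀.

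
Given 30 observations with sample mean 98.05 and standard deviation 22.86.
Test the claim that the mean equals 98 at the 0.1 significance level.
One-sample t-test:
H₀: μ = 98
H₁: μ ≠ 98
df = n - 1 = 29
t = (x̄ - μ₀) / (s/√n) = (98.05 - 98) / (22.86/√30) = 0.012
p-value = 0.9905

Since p-value > α = 0.1, we fail to reject H₀.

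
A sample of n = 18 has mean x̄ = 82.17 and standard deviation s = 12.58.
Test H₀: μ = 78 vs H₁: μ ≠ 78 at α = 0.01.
One-sample t-test:
H₀: μ = 78
H₁: μ ≠ 78
df = n - 1 = 17
t = (x̄ - μ₀) / (s/√n) = (82.17 - 78) / (12.58/√18) = 1.406
p-value = 0.1776

Since p-value > α = 0.01, we fail to reject H₀.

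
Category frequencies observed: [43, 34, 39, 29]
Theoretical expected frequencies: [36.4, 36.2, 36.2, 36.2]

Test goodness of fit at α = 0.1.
Chi-square goodness of fit test:
H₀: observed counts match expected distribution
H₁: observed counts differ from expected distribution
df = k - 1 = 3
χ² = Σ(O - E)²/E
   = (43 - 36.4)²/36.4 + (34 - 36.2)²/36.2 + (39 - 36.2)²/36.2 + (29 - 36.2)²/36.2
   = 1.197 + 0.134 + 0.217 + 1.432
   = 2.98
p-value = 0.3949

Since p-value > α = 0.1, we fail to reject H₀.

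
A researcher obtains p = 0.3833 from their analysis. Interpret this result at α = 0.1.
Since p = 0.3833 > α = 0.1, fail to reject H₀.
There is insufficient evidence to reject the null hypothesis; the result is not statistically significant at the 0.1 level.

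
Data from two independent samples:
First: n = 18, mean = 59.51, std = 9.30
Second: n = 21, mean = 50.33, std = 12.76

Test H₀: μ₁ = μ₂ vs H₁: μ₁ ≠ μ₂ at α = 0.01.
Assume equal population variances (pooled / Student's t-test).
Student's two-sample t-test (equal variances):
H₀: μ₁ = μ₂
H₁: μ₁ ≠ μ₂
df = n₁ + n₂ - 2 = 37
Pooled variance s_p² = [(n₁-1)s₁² + (n₂-1)s₂²] / (n₁ + n₂ - 2) = [(17)(9.30²) + (20)(12.76²)] / 37 = 127.7482
SE = √(s_p²(1/n₁ + 1/n₂)) = √(127.7482 × (1/18 + 1/21)) = 3.6305
t = (x̄₁ - x̄₂) / SE = (59.51 - 50.33) / 3.6305 = 9.18 / 3.6305 = 2.529
p-value = 0.0158

Since p-value > α = 0.01, we fail to reject H₀.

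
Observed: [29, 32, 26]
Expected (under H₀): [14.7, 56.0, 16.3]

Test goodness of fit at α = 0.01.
Chi-square goodness of fit test:
H₀: observed counts match expected distribution
H₁: observed counts differ from expected distribution
df = k - 1 = 2
χ² = Σ(O - E)²/E
   = (29 - 14.7)²/14.7 + (32 - 56.0)²/56.0 + (26 - 16.3)²/16.3
   = 13.911 + 10.286 + 5.772
   = 29.97
p-value < 0.0001

Since p-value < α = 0.01, we reject H₀.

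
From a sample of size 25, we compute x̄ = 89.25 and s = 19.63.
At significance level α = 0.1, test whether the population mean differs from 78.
One-sample t-test:
H₀: μ = 78
H₁: μ ≠ 78
df = n - 1 = 24
t = (x̄ - μ₀) / (s/√n) = (89.25 - 78) / (19.63/√25) = 2.866
p-value = 0.0085

Since p-value < α = 0.1, we reject H₀.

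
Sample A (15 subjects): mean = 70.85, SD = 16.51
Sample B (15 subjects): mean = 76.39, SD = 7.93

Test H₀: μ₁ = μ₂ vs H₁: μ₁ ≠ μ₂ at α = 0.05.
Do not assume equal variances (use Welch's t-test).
Welch's two-sample t-test:
H₀: μ₁ = μ₂
H₁: μ₁ ≠ μ₂
s₁²/n₁ = 16.51²/15 = 18.1720,  s₂²/n₂ = 7.93²/15 = 4.1923
SE = √(s₁²/n₁ + s₂²/n₂) = √(18.1720 + 4.1923) = 4.7291
df (Welch-Satterthwaite) = (s₁²/n₁ + s₂²/n₂)² / [(s₁²/n₁)²/(n₁-1) + (s₂²/n₂)²/(n₂-1)] ≈ 20.13
t = (x̄₁ - x̄₂) / SE = (70.85 - 76.39) / 4.7291 = -5.54 / 4.7291 = -1.171
p-value = 0.2551

Since p-value > α = 0.05, we fail to reject H₀.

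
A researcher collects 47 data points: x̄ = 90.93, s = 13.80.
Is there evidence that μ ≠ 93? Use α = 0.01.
One-sample t-test:
H₀: μ = 93
H₁: μ ≠ 93
df = n - 1 = 46
t = (x̄ - μ₀) / (s/√n) = (90.93 - 93) / (13.80/√47) = -1.028
p-value = 0.3092

Since p-value > α = 0.01, we fail to reject H₀.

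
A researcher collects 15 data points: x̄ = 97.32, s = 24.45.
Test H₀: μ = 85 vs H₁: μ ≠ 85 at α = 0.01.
One-sample t-test:
H₀: μ = 85
H₁: μ ≠ 85
df = n - 1 = 14
t = (x̄ - μ₀) / (s/√n) = (97.32 - 85) / (24.45/√15) = 1.952
p-value = 0.0713

Since p-value > α = 0.01, we fail to reject H₀.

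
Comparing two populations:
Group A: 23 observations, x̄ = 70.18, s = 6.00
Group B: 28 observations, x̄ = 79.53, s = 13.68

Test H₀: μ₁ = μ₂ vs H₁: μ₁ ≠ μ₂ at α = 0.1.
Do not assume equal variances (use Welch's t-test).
Welch's two-sample t-test:
H₀: μ₁ = μ₂
H₁: μ₁ ≠ μ₂
s₁²/n₁ = 6.00²/23 = 1.5652,  s₂²/n₂ = 13.68²/28 = 6.6837
SE = √(s₁²/n₁ + s₂²/n₂) = √(1.5652 + 6.6837) = 2.8721
df (Welch-Satterthwaite) = (s₁²/n₁ + s₂²/n₂)² / [(s₁²/n₁)²/(n₁-1) + (s₂²/n₂)²/(n₂-1)] ≈ 38.53
t = (x̄₁ - x̄₂) / SE = (70.18 - 79.53) / 2.8721 = -9.35 / 2.8721 = -3.255
p-value = 0.0024

Since p-value < α = 0.1, we reject H₀.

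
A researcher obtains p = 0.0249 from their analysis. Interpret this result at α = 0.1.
Since p = 0.0249 < α = 0.1, reject H₀.
There is sufficient evidence to reject the null hypothesis; the result is statistically significant at the 0.1 level.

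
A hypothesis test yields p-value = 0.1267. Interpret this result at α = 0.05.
Since p = 0.1267 > α = 0.05, fail to reject H₀.
There is insufficient evidence to reject the null hypothesis; the result is not statistically significant at the 0.05 level.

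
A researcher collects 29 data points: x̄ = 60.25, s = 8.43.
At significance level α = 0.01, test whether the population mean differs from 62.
One-sample t-test:
H₀: μ = 62
H₁: μ ≠ 62
df = n - 1 = 28
t = (x̄ - μ₀) / (s/√n) = (60.25 - 62) / (8.43/√29) = -1.118
p-value = 0.2731

Since p-value > α = 0.01, we fail to reject H₀.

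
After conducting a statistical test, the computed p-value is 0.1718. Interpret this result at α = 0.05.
Since p = 0.1718 > α = 0.05, fail to reject H₀.
There is insufficient evidence to reject the null hypothesis; the result is not statistically significant at the 0.05 level.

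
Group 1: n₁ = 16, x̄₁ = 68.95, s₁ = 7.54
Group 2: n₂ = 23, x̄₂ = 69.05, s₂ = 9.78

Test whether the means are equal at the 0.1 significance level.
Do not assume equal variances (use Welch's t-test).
Welch's two-sample t-test:
H₀: μ₁ = μ₂
H₁: μ₁ ≠ μ₂
s₁²/n₁ = 7.54²/16 = 3.5532,  s₂²/n₂ = 9.78²/23 = 4.1586
SE = √(s₁²/n₁ + s₂²/n₂) = √(3.5532 + 4.1586) = 2.7770
df (Welch-Satterthwaite) = (s₁²/n₁ + s₂²/n₂)² / [(s₁²/n₁)²/(n₁-1) + (s₂²/n₂)²/(n₂-1)] ≈ 36.54
t = (x̄₁ - x̄₂) / SE = (68.95 - 69.05) / 2.7770 = -0.10 / 2.7770 = -0.036
p-value = 0.9715

Since p-value > α = 0.1, we fail to reject H₀.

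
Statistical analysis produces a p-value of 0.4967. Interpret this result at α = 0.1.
Since p = 0.4967 > α = 0.1, fail to reject H₀.
There is insufficient evidence to reject the null hypothesis; the result is not statistically significant at the 0.1 level.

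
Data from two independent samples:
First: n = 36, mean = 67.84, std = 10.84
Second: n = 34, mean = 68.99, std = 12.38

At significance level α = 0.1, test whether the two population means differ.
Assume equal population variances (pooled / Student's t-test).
Student's two-sample t-test (equal variances):
H₀: μ₁ = μ₂
H₁: μ₁ ≠ μ₂
df = n₁ + n₂ - 2 = 68
Pooled variance s_p² = [(n₁-1)s₁² + (n₂-1)s₂²] / (n₁ + n₂ - 2) = [(35)(10.84²) + (33)(12.38²)] / 68 = 134.8591
SE = √(s_p²(1/n₁ + 1/n₂)) = √(134.8591 × (1/36 + 1/34)) = 2.7771
t = (x̄₁ - x̄₂) / SE = (67.84 - 68.99) / 2.7771 = -1.15 / 2.7771 = -0.414
p-value = 0.6801

Since p-value > α = 0.1, we fail to reject H₀.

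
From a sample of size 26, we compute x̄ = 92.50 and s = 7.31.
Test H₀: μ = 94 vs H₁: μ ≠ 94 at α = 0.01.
One-sample t-test:
H₀: μ = 94
H₁: μ ≠ 94
df = n - 1 = 25
t = (x̄ - μ₀) / (s/√n) = (92.50 - 94) / (7.31/√26) = -1.046
p-value = 0.3054

Since p-value > α = 0.01, we fail to reject H₀.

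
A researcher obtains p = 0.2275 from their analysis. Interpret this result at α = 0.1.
Since p = 0.2275 > α = 0.1, fail to reject H₀.
There is insufficient evidence to reject the null hypothesis; the result is not statistically significant at the 0.1 level.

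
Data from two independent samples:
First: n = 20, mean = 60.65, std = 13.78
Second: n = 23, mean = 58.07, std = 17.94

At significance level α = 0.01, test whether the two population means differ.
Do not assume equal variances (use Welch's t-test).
Welch's two-sample t-test:
H₀: μ₁ = μ₂
H₁: μ₁ ≠ μ₂
s₁²/n₁ = 13.78²/20 = 9.4944,  s₂²/n₂ = 17.94²/23 = 13.9932
SE = √(s₁²/n₁ + s₂²/n₂) = √(9.4944 + 13.9932) = 4.8464
df (Welch-Satterthwaite) = (s₁²/n₁ + s₂²/n₂)² / [(s₁²/n₁)²/(n₁-1) + (s₂²/n₂)²/(n₂-1)] ≈ 40.43
t = (x̄₁ - x̄₂) / SE = (60.65 - 58.07) / 4.8464 = 2.58 / 4.8464 = 0.532
p-value = 0.5974

Since p-value > α = 0.01, we fail to reject H₀.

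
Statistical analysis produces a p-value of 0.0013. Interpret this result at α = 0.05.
Since p = 0.0013 < α = 0.05, reject H₀.
There is sufficient evidence to reject the null hypothesis; the result is statistically significant at the 0.05 level.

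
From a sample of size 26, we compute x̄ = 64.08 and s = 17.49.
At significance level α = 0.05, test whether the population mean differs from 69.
One-sample t-test:
H₀: μ = 69
H₁: μ ≠ 69
df = n - 1 = 25
t = (x̄ - μ₀) / (s/√n) = (64.08 - 69) / (17.49/√26) = -1.434
p-value = 0.1639

Since p-value > α = 0.05, we fail to reject H₀.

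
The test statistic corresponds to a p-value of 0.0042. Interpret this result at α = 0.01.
Since p = 0.0042 < α = 0.01, reject H₀.
There is sufficient evidence to reject the null hypothesis; the result is statistically significant at the 0.01 level.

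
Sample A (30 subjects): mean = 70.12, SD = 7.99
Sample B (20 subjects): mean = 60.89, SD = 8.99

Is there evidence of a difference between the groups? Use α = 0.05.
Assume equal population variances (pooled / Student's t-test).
Student's two-sample t-test (equal variances):
H₀: μ₁ = μ₂
H₁: μ₁ ≠ μ₂
df = n₁ + n₂ - 2 = 48
Pooled variance s_p² = [(n₁-1)s₁² + (n₂-1)s₂²] / (n₁ + n₂ - 2) = [(29)(7.99²) + (19)(8.99²)] / 48 = 70.5614
SE = √(s_p²(1/n₁ + 1/n₂)) = √(70.5614 × (1/30 + 1/20)) = 2.4249
t = (x̄₁ - x̄₂) / SE = (70.12 - 60.89) / 2.4249 = 9.23 / 2.4249 = 3.806
p-value = 0.0004

Since p-value < α = 0.05, we reject H₀.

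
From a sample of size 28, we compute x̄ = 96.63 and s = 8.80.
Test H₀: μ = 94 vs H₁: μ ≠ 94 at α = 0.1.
One-sample t-test:
H₀: μ = 94
H₁: μ ≠ 94
df = n - 1 = 27
t = (x̄ - μ₀) / (s/√n) = (96.63 - 94) / (8.80/√28) = 1.581
p-value = 0.1254

Since p-value > α = 0.1, we fail to reject H₀.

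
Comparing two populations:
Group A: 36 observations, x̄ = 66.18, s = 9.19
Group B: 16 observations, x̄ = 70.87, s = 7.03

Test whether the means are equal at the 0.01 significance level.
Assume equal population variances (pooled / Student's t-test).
Student's two-sample t-test (equal variances):
H₀: μ₁ = μ₂
H₁: μ₁ ≠ μ₂
df = n₁ + n₂ - 2 = 50
Pooled variance s_p² = [(n₁-1)s₁² + (n₂-1)s₂²] / (n₁ + n₂ - 2) = [(35)(9.19²) + (15)(7.03²)] / 50 = 73.9455
SE = √(s_p²(1/n₁ + 1/n₂)) = √(73.9455 × (1/36 + 1/16)) = 2.5837
t = (x̄₁ - x̄₂) / SE = (66.18 - 70.87) / 2.5837 = -4.69 / 2.5837 = -1.815
p-value = 0.0755

Since p-value > α = 0.01, we fail to reject H₀.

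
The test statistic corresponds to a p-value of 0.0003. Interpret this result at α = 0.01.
Since p = 0.0003 < α = 0.01, reject H₀.
There is sufficient evidence to reject the null hypothesis; the result is statistically significant at the 0.01 level.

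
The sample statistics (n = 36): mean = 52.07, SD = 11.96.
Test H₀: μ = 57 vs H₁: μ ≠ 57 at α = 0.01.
One-sample t-test:
H₀: μ = 57
H₁: μ ≠ 57
df = n - 1 = 35
t = (x̄ - μ₀) / (s/√n) = (52.07 - 57) / (11.96/√36) = -2.473
p-value = 0.0184

Since p-value > α = 0.01, we fail to reject H₀.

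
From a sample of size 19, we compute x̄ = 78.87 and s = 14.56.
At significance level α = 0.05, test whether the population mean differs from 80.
One-sample t-test:
H₀: μ = 80
H₁: μ ≠ 80
df = n - 1 = 18
t = (x̄ - μ₀) / (s/√n) = (78.87 - 80) / (14.56/√19) = -0.338
p-value = 0.7391

Since p-value > α = 0.05, we fail to reject H₀.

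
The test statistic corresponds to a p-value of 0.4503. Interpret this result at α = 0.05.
Since p = 0.4503 > α = 0.05, fail to reject H₀.
There is insufficient evidence to reject the null hypothesis; the result is not statistically significant at the 0.05 level.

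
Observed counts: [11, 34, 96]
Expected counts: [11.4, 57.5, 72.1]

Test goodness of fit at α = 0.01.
Chi-square goodness of fit test:
H₀: observed counts match expected distribution
H₁: observed counts differ from expected distribution
df = k - 1 = 2
χ² = Σ(O - E)²/E
   = (11 - 11.4)²/11.4 + (34 - 57.5)²/57.5 + (96 - 72.1)²/72.1
   = 0.014 + 9.604 + 7.922
   = 17.54
p-value = 0.0002

Since p-value < α = 0.01, we reject H₀.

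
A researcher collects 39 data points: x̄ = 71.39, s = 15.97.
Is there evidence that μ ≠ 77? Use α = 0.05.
One-sample t-test:
H₀: μ = 77
H₁: μ ≠ 77
df = n - 1 = 38
t = (x̄ - μ₀) / (s/√n) = (71.39 - 77) / (15.97/√39) = -2.194
p-value = 0.0344

Since p-value < α = 0.05, we reject H₀.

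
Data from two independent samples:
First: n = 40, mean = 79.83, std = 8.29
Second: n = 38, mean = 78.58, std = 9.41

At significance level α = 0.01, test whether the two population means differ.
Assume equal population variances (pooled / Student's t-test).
Student's two-sample t-test (equal variances):
H₀: μ₁ = μ₂
H₁: μ₁ ≠ μ₂
df = n₁ + n₂ - 2 = 76
Pooled variance s_p² = [(n₁-1)s₁² + (n₂-1)s₂²] / (n₁ + n₂ - 2) = [(39)(8.29²) + (37)(9.41²)] / 76 = 78.3753
SE = √(s_p²(1/n₁ + 1/n₂)) = √(78.3753 × (1/40 + 1/38)) = 2.0055
t = (x̄₁ - x̄₂) / SE = (79.83 - 78.58) / 2.0055 = 1.25 / 2.0055 = 0.623
p-value = 0.5350

Since p-value > α = 0.01, we fail to reject H₀.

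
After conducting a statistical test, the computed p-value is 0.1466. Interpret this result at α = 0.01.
Since p = 0.1466 > α = 0.01, fail to reject H₀.
There is insufficient evidence to reject the null hypothesis; the result is not statistically significant at the 0.01 level.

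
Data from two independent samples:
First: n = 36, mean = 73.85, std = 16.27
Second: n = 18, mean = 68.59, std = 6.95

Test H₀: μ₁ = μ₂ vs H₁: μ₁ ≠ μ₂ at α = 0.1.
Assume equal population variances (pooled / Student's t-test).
Student's two-sample t-test (equal variances):
H₀: μ₁ = μ₂
H₁: μ₁ ≠ μ₂
df = n₁ + n₂ - 2 = 52
Pooled variance s_p² = [(n₁-1)s₁² + (n₂-1)s₂²] / (n₁ + n₂ - 2) = [(35)(16.27²) + (17)(6.95²)] / 52 = 193.9633
SE = √(s_p²(1/n₁ + 1/n₂)) = √(193.9633 × (1/36 + 1/18)) = 4.0204
t = (x̄₁ - x̄₂) / SE = (73.85 - 68.59) / 4.0204 = 5.26 / 4.0204 = 1.308
p-value = 0.1965

Since p-value > α = 0.1, we fail to reject H₀.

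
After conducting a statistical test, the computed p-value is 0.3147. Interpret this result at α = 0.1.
Since p = 0.3147 > α = 0.1, fail to reject H₀.
There is insufficient evidence to reject the null hypothesis; the result is not statistically significant at the 0.1 level.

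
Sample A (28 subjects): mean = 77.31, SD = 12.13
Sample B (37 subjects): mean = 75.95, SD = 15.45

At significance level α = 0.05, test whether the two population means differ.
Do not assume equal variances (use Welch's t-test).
Welch's two-sample t-test:
H₀: μ₁ = μ₂
H₁: μ₁ ≠ μ₂
s₁²/n₁ = 12.13²/28 = 5.2549,  s₂²/n₂ = 15.45²/37 = 6.4514
SE = √(s₁²/n₁ + s₂²/n₂) = √(5.2549 + 6.4514) = 3.4214
df (Welch-Satterthwaite) = (s₁²/n₁ + s₂²/n₂)² / [(s₁²/n₁)²/(n₁-1) + (s₂²/n₂)²/(n₂-1)] ≈ 62.89
t = (x̄₁ - x̄₂) / SE = (77.31 - 75.95) / 3.4214 = 1.36 / 3.4214 = 0.397
p-value = 0.6924

Since p-value > α = 0.05, we fail to reject H₀.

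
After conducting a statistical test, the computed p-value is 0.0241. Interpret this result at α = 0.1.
Since p = 0.0241 < α = 0.1, reject H₀.
There is sufficient evidence to reject the null hypothesis; the result is statistically significant at the 0.1 level.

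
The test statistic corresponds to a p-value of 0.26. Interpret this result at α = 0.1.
Since p = 0.26 > α = 0.1, fail to reject H₀.
There is insufficient evidence to reject the null hypothesis; the result is not statistically significant at the 0.1 level.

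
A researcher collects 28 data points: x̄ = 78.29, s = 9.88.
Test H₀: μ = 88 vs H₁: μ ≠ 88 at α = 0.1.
One-sample t-test:
H₀: μ = 88
H₁: μ ≠ 88
df = n - 1 = 27
t = (x̄ - μ₀) / (s/√n) = (78.29 - 88) / (9.88/√28) = -5.200
p-value < 0.0001

Since p-value < α = 0.1, we reject H₀.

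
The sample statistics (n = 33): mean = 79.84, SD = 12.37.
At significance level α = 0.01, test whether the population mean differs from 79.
One-sample t-test:
H₀: μ = 79
H₁: μ ≠ 79
df = n - 1 = 32
t = (x̄ - μ₀) / (s/√n) = (79.84 - 79) / (12.37/√33) = 0.390
p-value = 0.6991

Since p-value > α = 0.01, we fail to reject H₀.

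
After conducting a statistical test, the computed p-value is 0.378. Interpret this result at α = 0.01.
Since p = 0.378 > α = 0.01, fail to reject H₀.
There is insufficient evidence to reject the null hypothesis; the result is not statistically significant at the 0.01 level.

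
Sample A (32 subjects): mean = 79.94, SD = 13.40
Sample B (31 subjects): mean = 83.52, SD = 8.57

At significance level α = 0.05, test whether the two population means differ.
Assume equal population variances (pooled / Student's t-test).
Student's two-sample t-test (equal variances):
H₀: μ₁ = μ₂
H₁: μ₁ ≠ μ₂
df = n₁ + n₂ - 2 = 61
Pooled variance s_p² = [(n₁-1)s₁² + (n₂-1)s₂²] / (n₁ + n₂ - 2) = [(31)(13.40²) + (30)(8.57²)] / 61 = 127.3722
SE = √(s_p²(1/n₁ + 1/n₂)) = √(127.3722 × (1/32 + 1/31)) = 2.8441
t = (x̄₁ - x̄₂) / SE = (79.94 - 83.52) / 2.8441 = -3.58 / 2.8441 = -1.259
p-value = 0.2129

Since p-value > α = 0.05, we fail to reject H₀.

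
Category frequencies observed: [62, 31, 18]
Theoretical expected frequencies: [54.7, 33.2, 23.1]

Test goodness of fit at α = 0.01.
Chi-square goodness of fit test:
H₀: observed counts match expected distribution
H₁: observed counts differ from expected distribution
df = k - 1 = 2
χ² = Σ(O - E)²/E
   = (62 - 54.7)²/54.7 + (31 - 33.2)²/33.2 + (18 - 23.1)²/23.1
   = 0.974 + 0.146 + 1.126
   = 2.25
p-value = 0.3253

Since p-value > α = 0.01, we fail to reject H₀.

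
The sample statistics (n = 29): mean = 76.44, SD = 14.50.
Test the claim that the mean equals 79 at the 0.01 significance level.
One-sample t-test:
H₀: μ = 79
H₁: μ ≠ 79
df = n - 1 = 28
t = (x̄ - μ₀) / (s/√n) = (76.44 - 79) / (14.50/√29) = -0.951
p-value = 0.3499

Since p-value > α = 0.01, we fail to reject H₀.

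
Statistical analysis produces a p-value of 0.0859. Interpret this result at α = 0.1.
Since p = 0.0859 < α = 0.1, reject H₀.
There is sufficient evidence to reject the null hypothesis; the result is statistically significant at the 0.1 level.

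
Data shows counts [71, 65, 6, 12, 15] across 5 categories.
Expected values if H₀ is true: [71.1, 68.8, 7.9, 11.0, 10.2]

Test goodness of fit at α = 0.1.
Chi-square goodness of fit test:
H₀: observed counts match expected distribution
H₁: observed counts differ from expected distribution
df = k - 1 = 4
χ² = Σ(O - E)²/E
   = (71 - 71.1)²/71.1 + (65 - 68.8)²/68.8 + (6 - 7.9)²/7.9 + (12 - 11.0)²/11.0 + (15 - 10.2)²/10.2
   = 0.000 + 0.210 + 0.457 + 0.091 + 2.259
   = 3.02
p-value = 0.5550

Since p-value > α = 0.1, we fail to reject H₀.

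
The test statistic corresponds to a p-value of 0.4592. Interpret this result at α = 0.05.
Since p = 0.4592 > α = 0.05, fail to reject H₀.
There is insufficient evidence to reject the null hypothesis; the result is not statistically significant at the 0.05 level.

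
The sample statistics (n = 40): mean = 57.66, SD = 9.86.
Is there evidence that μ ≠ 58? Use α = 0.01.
One-sample t-test:
H₀: μ = 58
H₁: μ ≠ 58
df = n - 1 = 39
t = (x̄ - μ₀) / (s/√n) = (57.66 - 58) / (9.86/√40) = -0.218
p-value = 0.8285

Since p-value > α = 0.01, we fail to reject H₀.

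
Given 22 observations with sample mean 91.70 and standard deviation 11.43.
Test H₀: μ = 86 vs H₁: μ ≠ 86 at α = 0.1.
One-sample t-test:
H₀: μ = 86
H₁: μ ≠ 86
df = n - 1 = 21
t = (x̄ - μ₀) / (s/√n) = (91.70 - 86) / (11.43/√22) = 2.339
p-value = 0.0293

Since p-value < α = 0.1, we reject H₀.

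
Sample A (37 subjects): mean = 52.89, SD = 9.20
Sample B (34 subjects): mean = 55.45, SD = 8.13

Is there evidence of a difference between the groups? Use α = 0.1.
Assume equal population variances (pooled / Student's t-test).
Student's two-sample t-test (equal variances):
H₀: μ₁ = μ₂
H₁: μ₁ ≠ μ₂
df = n₁ + n₂ - 2 = 69
Pooled variance s_p² = [(n₁-1)s₁² + (n₂-1)s₂²] / (n₁ + n₂ - 2) = [(36)(9.20²) + (33)(8.13²)] / 69 = 75.7716
SE = √(s_p²(1/n₁ + 1/n₂)) = √(75.7716 × (1/37 + 1/34)) = 2.0680
t = (x̄₁ - x̄₂) / SE = (52.89 - 55.45) / 2.0680 = -2.56 / 2.0680 = -1.238
p-value = 0.2199

Since p-value > α = 0.1, we fail to reject H₀.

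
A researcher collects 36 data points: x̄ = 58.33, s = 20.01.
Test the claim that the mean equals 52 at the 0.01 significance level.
One-sample t-test:
H₀: μ = 52
H₁: μ ≠ 52
df = n - 1 = 35
t = (x̄ - μ₀) / (s/√n) = (58.33 - 52) / (20.01/√36) = 1.898
p-value = 0.0660

Since p-value > α = 0.01, we fail to reject H₀.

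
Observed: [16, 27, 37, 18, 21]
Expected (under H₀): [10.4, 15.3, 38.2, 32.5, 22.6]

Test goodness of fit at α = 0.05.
Chi-square goodness of fit test:
H₀: observed counts match expected distribution
H₁: observed counts differ from expected distribution
df = k - 1 = 4
χ² = Σ(O - E)²/E
   = (16 - 10.4)²/10.4 + (27 - 15.3)²/15.3 + (37 - 38.2)²/38.2 + (18 - 32.5)²/32.5 + (21 - 22.6)²/22.6
   = 3.015 + 8.947 + 0.038 + 6.469 + 0.113
   = 18.58
p-value = 0.0009

Since p-value < α = 0.05, we reject H₀.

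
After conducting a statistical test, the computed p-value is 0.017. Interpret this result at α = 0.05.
Since p = 0.017 < α = 0.05, reject H₀.
There is sufficient evidence to reject the null hypothesis; the result is statistically significant at the 0.05 level.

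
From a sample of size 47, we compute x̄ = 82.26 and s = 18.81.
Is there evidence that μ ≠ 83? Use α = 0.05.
One-sample t-test:
H₀: μ = 83
H₁: μ ≠ 83
df = n - 1 = 46
t = (x̄ - μ₀) / (s/√n) = (82.26 - 83) / (18.81/√47) = -0.270
p-value = 0.7886

Since p-value > α = 0.05, we fail to reject H₀.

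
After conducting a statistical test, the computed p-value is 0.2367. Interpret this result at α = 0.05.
Since p = 0.2367 > α = 0.05, fail to reject H₀.
There is insufficient evidence to reject the null hypothesis; the result is not statistically significant at the 0.05 level.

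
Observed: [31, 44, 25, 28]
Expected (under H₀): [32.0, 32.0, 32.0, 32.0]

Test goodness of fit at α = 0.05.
Chi-square goodness of fit test:
H₀: observed counts match expected distribution
H₁: observed counts differ from expected distribution
df = k - 1 = 3
χ² = Σ(O - E)²/E
   = (31 - 32.0)²/32.0 + (44 - 32.0)²/32.0 + (25 - 32.0)²/32.0 + (28 - 32.0)²/32.0
   = 0.031 + 4.500 + 1.531 + 0.500
   = 6.56
p-value = 0.0872

Since p-value > α = 0.05, we fail to reject H₀.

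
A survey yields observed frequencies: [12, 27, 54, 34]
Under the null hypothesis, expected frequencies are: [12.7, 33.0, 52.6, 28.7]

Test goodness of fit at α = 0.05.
Chi-square goodness of fit test:
H₀: observed counts match expected distribution
H₁: observed counts differ from expected distribution
df = k - 1 = 3
χ² = Σ(O - E)²/E
   = (12 - 12.7)²/12.7 + (27 - 33.0)²/33.0 + (54 - 52.6)²/52.6 + (34 - 28.7)²/28.7
   = 0.039 + 1.091 + 0.037 + 0.979
   = 2.15
p-value = 0.5428

Since p-value > α = 0.05, we fail to reject H₀.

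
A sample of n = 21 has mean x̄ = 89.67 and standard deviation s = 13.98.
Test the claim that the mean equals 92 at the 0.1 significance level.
One-sample t-test:
H₀: μ = 92
H₁: μ ≠ 92
df = n - 1 = 20
t = (x̄ - μ₀) / (s/√n) = (89.67 - 92) / (13.98/√21) = -0.764
p-value = 0.4539

Since p-value > α = 0.1, we fail to reject H₀.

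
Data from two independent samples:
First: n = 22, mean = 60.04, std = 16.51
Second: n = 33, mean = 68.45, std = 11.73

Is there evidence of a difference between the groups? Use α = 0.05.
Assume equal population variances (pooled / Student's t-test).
Student's two-sample t-test (equal variances):
H₀: μ₁ = μ₂
H₁: μ₁ ≠ μ₂
df = n₁ + n₂ - 2 = 53
Pooled variance s_p² = [(n₁-1)s₁² + (n₂-1)s₂²] / (n₁ + n₂ - 2) = [(21)(16.51²) + (32)(11.73²)] / 53 = 191.0784
SE = √(s_p²(1/n₁ + 1/n₂)) = √(191.0784 × (1/22 + 1/33)) = 3.8047
t = (x̄₁ - x̄₂) / SE = (60.04 - 68.45) / 3.8047 = -8.41 / 3.8047 = -2.210
p-value = 0.0314

Since p-value < α = 0.05, we reject H₀.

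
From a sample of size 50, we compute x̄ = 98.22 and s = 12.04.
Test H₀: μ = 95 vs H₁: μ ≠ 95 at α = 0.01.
One-sample t-test:
H₀: μ = 95
H₁: μ ≠ 95
df = n - 1 = 49
t = (x̄ - μ₀) / (s/√n) = (98.22 - 95) / (12.04/√50) = 1.891
p-value = 0.0645

Since p-value > α = 0.01, we fail to reject H₀.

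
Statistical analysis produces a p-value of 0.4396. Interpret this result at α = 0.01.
Since p = 0.4396 > α = 0.01, fail to reject H₀.
There is insufficient evidence to reject the null hypothesis; the result is not statistically significant at the 0.01 level.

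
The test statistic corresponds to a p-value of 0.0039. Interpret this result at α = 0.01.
Since p = 0.0039 < α = 0.01, reject H₀.
There is sufficient evidence to reject the null hypothesis; the result is statistically significant at the 0.01 level.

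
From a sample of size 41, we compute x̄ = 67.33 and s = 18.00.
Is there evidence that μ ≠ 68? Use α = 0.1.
One-sample t-test:
H₀: μ = 68
H₁: μ ≠ 68
df = n - 1 = 40
t = (x̄ - μ₀) / (s/√n) = (67.33 - 68) / (18.00/√41) = -0.238
p-value = 0.8128

Since p-value > α = 0.1, we fail to reject H₀.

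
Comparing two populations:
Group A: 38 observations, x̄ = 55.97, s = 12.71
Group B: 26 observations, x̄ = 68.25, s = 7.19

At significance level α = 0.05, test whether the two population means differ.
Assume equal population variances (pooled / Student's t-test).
Student's two-sample t-test (equal variances):
H₀: μ₁ = μ₂
H₁: μ₁ ≠ μ₂
df = n₁ + n₂ - 2 = 62
Pooled variance s_p² = [(n₁-1)s₁² + (n₂-1)s₂²] / (n₁ + n₂ - 2) = [(37)(12.71²) + (25)(7.19²)] / 62 = 117.2506
SE = √(s_p²(1/n₁ + 1/n₂)) = √(117.2506 × (1/38 + 1/26)) = 2.7559
t = (x̄₁ - x̄₂) / SE = (55.97 - 68.25) / 2.7559 = -12.28 / 2.7559 = -4.456
p-value < 0.0001

Since p-value < α = 0.05, we reject H₀.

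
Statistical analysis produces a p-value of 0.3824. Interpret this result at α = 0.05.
Since p = 0.3824 > α = 0.05, fail to reject H₀.
There is insufficient evidence to reject the null hypothesis; the result is not statistically significant at the 0.05 level.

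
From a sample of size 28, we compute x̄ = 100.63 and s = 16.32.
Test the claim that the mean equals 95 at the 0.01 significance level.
One-sample t-test:
H₀: μ = 95
H₁: μ ≠ 95
df = n - 1 = 27
t = (x̄ - μ₀) / (s/√n) = (100.63 - 95) / (16.32/√28) = 1.825
p-value = 0.0790

Since p-value > α = 0.01, we fail to reject H₀.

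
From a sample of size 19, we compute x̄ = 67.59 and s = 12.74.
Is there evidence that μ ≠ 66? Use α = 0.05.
One-sample t-test:
H₀: μ = 66
H₁: μ ≠ 66
df = n - 1 = 18
t = (x̄ - μ₀) / (s/√n) = (67.59 - 66) / (12.74/√19) = 0.544
p-value = 0.5931

Since p-value > α = 0.05, we fail to reject H₀.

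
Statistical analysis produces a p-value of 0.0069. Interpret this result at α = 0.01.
Since p = 0.0069 < α = 0.01, reject H₀.
There is sufficient evidence to reject the null hypothesis; the result is statistically significant at the 0.01 level.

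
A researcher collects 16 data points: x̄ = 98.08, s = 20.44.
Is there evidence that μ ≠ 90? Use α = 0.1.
One-sample t-test:
H₀: μ = 90
H₁: μ ≠ 90
df = n - 1 = 15
t = (x̄ - μ₀) / (s/√n) = (98.08 - 90) / (20.44/√16) = 1.581
p-value = 0.1347

Since p-value > α = 0.1, we fail to reject H₀.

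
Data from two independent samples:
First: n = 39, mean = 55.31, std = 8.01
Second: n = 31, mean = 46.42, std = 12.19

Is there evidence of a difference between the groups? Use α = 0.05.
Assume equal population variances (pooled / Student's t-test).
Student's two-sample t-test (equal variances):
H₀: μ₁ = μ₂
H₁: μ₁ ≠ μ₂
df = n₁ + n₂ - 2 = 68
Pooled variance s_p² = [(n₁-1)s₁² + (n₂-1)s₂²] / (n₁ + n₂ - 2) = [(38)(8.01²) + (30)(12.19²)] / 68 = 101.4113
SE = √(s_p²(1/n₁ + 1/n₂)) = √(101.4113 × (1/39 + 1/31)) = 2.4231
t = (x̄₁ - x̄₂) / SE = (55.31 - 46.42) / 2.4231 = 8.89 / 2.4231 = 3.669
p-value = 0.0005

Since p-value < α = 0.05, we reject H₀.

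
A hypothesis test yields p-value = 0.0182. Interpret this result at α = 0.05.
Since p = 0.0182 < α = 0.05, reject H₀.
There is sufficient evidence to reject the null hypothesis; the result is statistically significant at the 0.05 level.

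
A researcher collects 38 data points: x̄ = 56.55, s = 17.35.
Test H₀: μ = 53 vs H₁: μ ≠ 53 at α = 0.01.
One-sample t-test:
H₀: μ = 53
H₁: μ ≠ 53
df = n - 1 = 37
t = (x̄ - μ₀) / (s/√n) = (56.55 - 53) / (17.35/√38) = 1.261
p-value = 0.2151

Since p-value > α = 0.01, we fail to reject H₀.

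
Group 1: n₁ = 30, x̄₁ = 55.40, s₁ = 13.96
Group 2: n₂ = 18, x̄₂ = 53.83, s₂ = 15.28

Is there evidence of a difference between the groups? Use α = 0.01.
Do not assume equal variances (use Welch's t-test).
Welch's two-sample t-test:
H₀: μ₁ = μ₂
H₁: μ₁ ≠ μ₂
s₁²/n₁ = 13.96²/30 = 6.4961,  s₂²/n₂ = 15.28²/18 = 12.9710
SE = √(s₁²/n₁ + s₂²/n₂) = √(6.4961 + 12.9710) = 4.4122
df (Welch-Satterthwaite) = (s₁²/n₁ + s₂²/n₂)² / [(s₁²/n₁)²/(n₁-1) + (s₂²/n₂)²/(n₂-1)] ≈ 33.38
t = (x̄₁ - x̄₂) / SE = (55.40 - 53.83) / 4.4122 = 1.57 / 4.4122 = 0.356
p-value = 0.7242

Since p-value > α = 0.01, we fail to reject H₀.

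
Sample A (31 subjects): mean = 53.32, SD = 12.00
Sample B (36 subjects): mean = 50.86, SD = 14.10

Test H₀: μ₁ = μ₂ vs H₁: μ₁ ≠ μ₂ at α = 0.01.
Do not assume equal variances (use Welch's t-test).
Welch's two-sample t-test:
H₀: μ₁ = μ₂
H₁: μ₁ ≠ μ₂
s₁²/n₁ = 12.00²/31 = 4.6452,  s₂²/n₂ = 14.10²/36 = 5.5225
SE = √(s₁²/n₁ + s₂²/n₂) = √(4.6452 + 5.5225) = 3.1887
df (Welch-Satterthwaite) = (s₁²/n₁ + s₂²/n₂)² / [(s₁²/n₁)²/(n₁-1) + (s₂²/n₂)²/(n₂-1)] ≈ 64.99
t = (x̄₁ - x̄₂) / SE = (53.32 - 50.86) / 3.1887 = 2.46 / 3.1887 = 0.771
p-value = 0.4432

Since p-value > α = 0.01, we fail to reject H₀.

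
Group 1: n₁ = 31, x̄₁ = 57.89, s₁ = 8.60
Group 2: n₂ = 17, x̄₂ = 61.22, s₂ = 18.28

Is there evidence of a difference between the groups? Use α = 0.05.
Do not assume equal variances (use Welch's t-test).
Welch's two-sample t-test:
H₀: μ₁ = μ₂
H₁: μ₁ ≠ μ₂
s₁²/n₁ = 8.60²/31 = 2.3858,  s₂²/n₂ = 18.28²/17 = 19.6564
SE = √(s₁²/n₁ + s₂²/n₂) = √(2.3858 + 19.6564) = 4.6949
df (Welch-Satterthwaite) = (s₁²/n₁ + s₂²/n₂)² / [(s₁²/n₁)²/(n₁-1) + (s₂²/n₂)²/(n₂-1)] ≈ 19.96
t = (x̄₁ - x̄₂) / SE = (57.89 - 61.22) / 4.6949 = -3.33 / 4.6949 = -0.709
p-value = 0.4864

Since p-value > α = 0.05, we fail to reject H₀.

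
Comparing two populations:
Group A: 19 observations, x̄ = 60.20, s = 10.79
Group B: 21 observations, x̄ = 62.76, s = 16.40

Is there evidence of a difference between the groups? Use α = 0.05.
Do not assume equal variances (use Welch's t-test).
Welch's two-sample t-test:
H₀: μ₁ = μ₂
H₁: μ₁ ≠ μ₂
s₁²/n₁ = 10.79²/19 = 6.1276,  s₂²/n₂ = 16.40²/21 = 12.8076
SE = √(s₁²/n₁ + s₂²/n₂) = √(6.1276 + 12.8076) = 4.3515
df (Welch-Satterthwaite) = (s₁²/n₁ + s₂²/n₂)² / [(s₁²/n₁)²/(n₁-1) + (s₂²/n₂)²/(n₂-1)] ≈ 34.85
t = (x̄₁ - x̄₂) / SE = (60.20 - 62.76) / 4.3515 = -2.56 / 4.3515 = -0.588
p-value = 0.5601

Since p-value > α = 0.05, we fail to reject H₀.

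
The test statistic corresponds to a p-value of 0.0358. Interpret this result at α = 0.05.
Since p = 0.0358 < α = 0.05, reject H₀.
There is sufficient evidence to reject the null hypothesis; the result is statistically significant at the 0.05 level.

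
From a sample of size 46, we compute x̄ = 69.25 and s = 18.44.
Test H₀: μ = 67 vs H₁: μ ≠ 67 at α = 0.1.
One-sample t-test:
H₀: μ = 67
H₁: μ ≠ 67
df = n - 1 = 45
t = (x̄ - μ₀) / (s/√n) = (69.25 - 67) / (18.44/√46) = 0.828
p-value = 0.4123

Since p-value > α = 0.1, we fail to reject H₀.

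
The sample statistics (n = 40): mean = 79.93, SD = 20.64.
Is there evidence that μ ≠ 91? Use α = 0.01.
One-sample t-test:
H₀: μ = 91
H₁: μ ≠ 91
df = n - 1 = 39
t = (x̄ - μ₀) / (s/√n) = (79.93 - 91) / (20.64/√40) = -3.392
p-value = 0.0016

Since p-value < α = 0.01, we reject H₀.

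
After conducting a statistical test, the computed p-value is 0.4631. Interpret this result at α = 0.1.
Since p = 0.4631 > α = 0.1, fail to reject H₀.
There is insufficient evidence to reject the null hypothesis; the result is not statistically significant at the 0.1 level.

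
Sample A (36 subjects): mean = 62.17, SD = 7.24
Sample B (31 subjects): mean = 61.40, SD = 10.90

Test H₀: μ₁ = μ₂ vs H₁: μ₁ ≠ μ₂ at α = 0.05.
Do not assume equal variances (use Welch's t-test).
Welch's two-sample t-test:
H₀: μ₁ = μ₂
H₁: μ₁ ≠ μ₂
s₁²/n₁ = 7.24²/36 = 1.4560,  s₂²/n₂ = 10.90²/31 = 3.8326
SE = √(s₁²/n₁ + s₂²/n₂) = √(1.4560 + 3.8326) = 2.2997
df (Welch-Satterthwaite) = (s₁²/n₁ + s₂²/n₂)² / [(s₁²/n₁)²/(n₁-1) + (s₂²/n₂)²/(n₂-1)] ≈ 50.84
t = (x̄₁ - x̄₂) / SE = (62.17 - 61.40) / 2.2997 = 0.77 / 2.2997 = 0.335
p-value = 0.7391

Since p-value > α = 0.05, we fail to reject H₀.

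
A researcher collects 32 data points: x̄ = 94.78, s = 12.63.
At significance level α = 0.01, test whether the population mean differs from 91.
One-sample t-test:
H₀: μ = 91
H₁: μ ≠ 91
df = n - 1 = 31
t = (x̄ - μ₀) / (s/√n) = (94.78 - 91) / (12.63/√32) = 1.693
p-value = 0.1005

Since p-value > α = 0.01, we fail to reject H₀.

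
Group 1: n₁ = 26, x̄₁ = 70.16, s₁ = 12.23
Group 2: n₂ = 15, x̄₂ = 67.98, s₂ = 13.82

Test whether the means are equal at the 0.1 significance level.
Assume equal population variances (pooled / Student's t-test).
Student's two-sample t-test (equal variances):
H₀: μ₁ = μ₂
H₁: μ₁ ≠ μ₂
df = n₁ + n₂ - 2 = 39
Pooled variance s_p² = [(n₁-1)s₁² + (n₂-1)s₂²] / (n₁ + n₂ - 2) = [(25)(12.23²) + (14)(13.82²)] / 39 = 164.4414
SE = √(s_p²(1/n₁ + 1/n₂)) = √(164.4414 × (1/26 + 1/15)) = 4.1578
t = (x̄₁ - x̄₂) / SE = (70.16 - 67.98) / 4.1578 = 2.18 / 4.1578 = 0.524
p-value = 0.6030

Since p-value > α = 0.1, we fail to reject H₀.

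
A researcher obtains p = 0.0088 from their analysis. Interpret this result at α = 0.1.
Since p = 0.0088 < α = 0.1, reject H₀.
There is sufficient evidence to reject the null hypothesis; the result is statistically significant at the 0.1 level.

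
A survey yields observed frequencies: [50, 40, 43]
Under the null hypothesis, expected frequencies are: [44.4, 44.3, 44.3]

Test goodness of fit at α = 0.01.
Chi-square goodness of fit test:
H₀: observed counts match expected distribution
H₁: observed counts differ from expected distribution
df = k - 1 = 2
χ² = Σ(O - E)²/E
   = (50 - 44.4)²/44.4 + (40 - 44.3)²/44.3 + (43 - 44.3)²/44.3
   = 0.706 + 0.417 + 0.038
   = 1.16
p-value = 0.5594

Since p-value > α = 0.01, we fail to reject H₀.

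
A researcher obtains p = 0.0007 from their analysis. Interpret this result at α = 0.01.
Since p = 0.0007 < α = 0.01, reject H₀.
There is sufficient evidence to reject the null hypothesis; the result is statistically significant at the 0.01 level.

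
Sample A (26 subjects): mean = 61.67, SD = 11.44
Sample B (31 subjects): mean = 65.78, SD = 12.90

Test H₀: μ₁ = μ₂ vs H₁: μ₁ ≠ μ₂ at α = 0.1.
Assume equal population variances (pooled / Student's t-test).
Student's two-sample t-test (equal variances):
H₀: μ₁ = μ₂
H₁: μ₁ ≠ μ₂
df = n₁ + n₂ - 2 = 55
Pooled variance s_p² = [(n₁-1)s₁² + (n₂-1)s₂²] / (n₁ + n₂ - 2) = [(25)(11.44²) + (30)(12.90²)] / 55 = 150.2571
SE = √(s_p²(1/n₁ + 1/n₂)) = √(150.2571 × (1/26 + 1/31)) = 3.2598
t = (x̄₁ - x̄₂) / SE = (61.67 - 65.78) / 3.2598 = -4.11 / 3.2598 = -1.261
p-value = 0.2127

Since p-value > α = 0.1, we fail to reject H₀.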